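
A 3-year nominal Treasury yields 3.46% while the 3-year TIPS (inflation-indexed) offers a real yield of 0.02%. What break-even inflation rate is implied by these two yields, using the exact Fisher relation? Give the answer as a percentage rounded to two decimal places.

3.44%

(1 + π) = (1 + i)/(1 + r) = 1.03460 / 1.00020 = 1.034393
Break-even inflation = 1.034393 − 1 → 3.44%.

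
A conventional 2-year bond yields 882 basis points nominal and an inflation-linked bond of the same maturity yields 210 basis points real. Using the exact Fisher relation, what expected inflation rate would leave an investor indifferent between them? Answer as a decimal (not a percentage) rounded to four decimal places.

0.0658

(1 + π) = (1 + i)/(1 + r) = 1.08820 / 1.02100 = 1.065818
Break-even inflation = 1.065818 − 1 → 0.0658.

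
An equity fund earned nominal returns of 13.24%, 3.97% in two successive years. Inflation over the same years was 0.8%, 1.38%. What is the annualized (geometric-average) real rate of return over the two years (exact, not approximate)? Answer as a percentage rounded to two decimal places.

Compound the nominal returns: 1.1324 × 1.0397 = 1.17735628.
Compound inflation: 1.0080 × 1.0138 = 1.02191040.
Deflate: 1.17735628 / 1.02191040 = 1.15211302.
Annualized real rate = 1.15211302^(1/2) − 1 = 7.3365% → 7.34%.

7.34%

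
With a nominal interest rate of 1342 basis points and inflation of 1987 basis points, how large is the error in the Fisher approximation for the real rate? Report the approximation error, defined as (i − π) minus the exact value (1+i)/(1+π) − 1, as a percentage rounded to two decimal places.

-1.07%

Approximate: r ≈ 13.420% − 19.870% = -6.4500%
Exact: (1 + 0.1342)/(1 + 0.1987) − 1 = -5.3808%
Error = -6.4500% − (-5.3808%) = -1.0692% → -1.07%.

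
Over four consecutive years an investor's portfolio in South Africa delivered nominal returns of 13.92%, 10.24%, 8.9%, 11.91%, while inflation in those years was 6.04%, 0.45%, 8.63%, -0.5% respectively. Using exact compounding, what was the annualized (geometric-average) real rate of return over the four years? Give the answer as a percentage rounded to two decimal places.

Compound the nominal returns: 1.1392 × 1.1024 × 1.0890 × 1.1191 = 1.53050924.
Compound inflation: 1.0604 × 1.0045 × 1.0863 × 0.9950 = 1.15131065.
Deflate: 1.53050924 / 1.15131065 = 1.32936254.
Annualized real rate = 1.32936254^(1/4) − 1 = 7.3769% → 7.38%.

7.38%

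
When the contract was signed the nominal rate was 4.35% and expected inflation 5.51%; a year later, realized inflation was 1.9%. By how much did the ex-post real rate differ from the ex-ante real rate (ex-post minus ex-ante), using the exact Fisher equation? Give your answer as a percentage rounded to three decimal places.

3.504%

Ex-ante: (1 + 0.0435)/(1 + 0.0551) − 1 = -1.0994%
Ex-post: (1 + 0.0435)/(1 + 0.0190) − 1 = 2.4043%
Difference (ex-post − ex-ante) = 3.5037% → 3.504%.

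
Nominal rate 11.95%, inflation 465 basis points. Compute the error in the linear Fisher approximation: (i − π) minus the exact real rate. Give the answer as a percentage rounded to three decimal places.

Approximate: r ≈ 11.950% − 4.650% = 7.3000%
Exact: (1 + 0.1195)/(1 + 0.0465) − 1 = 6.9756%
Error = 7.3000% − 6.9756% = 0.3244% → 0.324%.

0.324%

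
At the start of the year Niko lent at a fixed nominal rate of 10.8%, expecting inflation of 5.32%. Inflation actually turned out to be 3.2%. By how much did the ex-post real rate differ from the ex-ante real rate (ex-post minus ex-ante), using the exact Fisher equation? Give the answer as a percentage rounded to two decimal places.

2.16%

Ex-ante: (1 + 0.1080)/(1 + 0.0532) − 1 = 5.2032%
Ex-post: (1 + 0.1080)/(1 + 0.0320) − 1 = 7.3643%
Difference (ex-post − ex-ante) = 2.1612% → 2.16%.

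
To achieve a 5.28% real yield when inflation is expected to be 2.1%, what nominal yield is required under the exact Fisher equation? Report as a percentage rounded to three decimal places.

(1 + i) = (1 + r)(1 + π) = 1.05280 × 1.02100 = 1.0749088
i = 1.0749088 − 1, so the required nominal rate is 7.491%.

7.491%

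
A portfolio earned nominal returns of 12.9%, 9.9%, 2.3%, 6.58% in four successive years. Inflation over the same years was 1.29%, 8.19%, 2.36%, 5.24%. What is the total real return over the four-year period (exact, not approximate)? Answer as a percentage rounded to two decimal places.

14.60%

Nominal growth factor = 1.1290 × 1.0990 × 1.0230 × 1.0658 = 1.352829
Price-level growth factor = 1.0129 × 1.0819 × 1.0236 × 1.0524 = 1.180497
Real growth factor = 1.352829 / 1.180497 = 1.145983
Total real return = 1.145983 − 1 → 14.60%.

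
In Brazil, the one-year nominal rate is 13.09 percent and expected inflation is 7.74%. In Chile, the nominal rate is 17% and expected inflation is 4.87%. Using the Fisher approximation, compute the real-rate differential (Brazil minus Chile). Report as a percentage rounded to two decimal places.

Brazil: 13.09% − 7.74% = 5.350%
Chile: 17% − 4.87% = 12.130%
Differential = -6.780% → -6.78%.

-6.78%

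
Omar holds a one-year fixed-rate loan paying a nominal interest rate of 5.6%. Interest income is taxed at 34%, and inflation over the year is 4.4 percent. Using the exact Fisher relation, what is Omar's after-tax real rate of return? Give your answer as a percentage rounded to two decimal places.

After-tax nominal return = 5.6% × (1 − 0.34) = 3.6960%.
1 + r = 1.03696 / 1.04400 = 0.993257
After-tax real rate = 0.993257 − 1 → -0.67%.

-0.67%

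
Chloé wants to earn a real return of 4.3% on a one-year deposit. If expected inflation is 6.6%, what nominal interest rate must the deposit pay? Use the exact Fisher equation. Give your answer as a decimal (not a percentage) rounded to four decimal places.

(1 + i) = (1 + r)(1 + π) = 1.04300 × 1.06600 = 1.111838
i = 1.111838 − 1, so the required nominal rate is 0.1118.

0.1118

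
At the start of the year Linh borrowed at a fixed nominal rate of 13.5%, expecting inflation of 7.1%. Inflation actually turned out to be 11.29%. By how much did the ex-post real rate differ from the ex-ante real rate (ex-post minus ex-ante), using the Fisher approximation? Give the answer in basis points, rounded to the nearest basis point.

Ex-ante: 13.5% − 7.1% = 6.400%
Ex-post: 13.5% − 11.29% = 2.210%
Difference (ex-post − ex-ante) = -4.1900% → -419 basis points.

-419 basis points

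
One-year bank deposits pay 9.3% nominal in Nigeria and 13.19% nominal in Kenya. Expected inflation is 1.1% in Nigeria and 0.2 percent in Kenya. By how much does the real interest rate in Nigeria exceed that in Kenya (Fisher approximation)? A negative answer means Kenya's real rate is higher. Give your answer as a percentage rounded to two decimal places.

Nigeria: 9.3% − 1.1% = 8.200%
Kenya: 13.19% − 0.2% = 12.990%
Differential = -4.790% → -4.79%.

-4.79%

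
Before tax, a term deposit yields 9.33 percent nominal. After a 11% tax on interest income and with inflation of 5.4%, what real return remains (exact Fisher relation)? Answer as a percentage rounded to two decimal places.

2.75%

After-tax nominal return = 9.33% × (1 − 0.11) = 8.3037%.
1 + r = 1.083037 / 1.05400 = 1.027549
After-tax real rate = 1.027549 − 1 → 2.75%.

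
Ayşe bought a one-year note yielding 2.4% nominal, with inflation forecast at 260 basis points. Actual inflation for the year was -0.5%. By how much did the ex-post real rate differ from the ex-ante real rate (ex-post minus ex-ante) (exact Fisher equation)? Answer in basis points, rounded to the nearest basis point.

Ex-ante: (1 + 0.0240)/(1 + 0.0260) − 1 = -0.1949%
Ex-post: (1 + 0.0240)/(1 − 0.0050) − 1 = 2.9146%
Difference (ex-post − ex-ante) = 3.1095% → 311 basis points.

311 basis points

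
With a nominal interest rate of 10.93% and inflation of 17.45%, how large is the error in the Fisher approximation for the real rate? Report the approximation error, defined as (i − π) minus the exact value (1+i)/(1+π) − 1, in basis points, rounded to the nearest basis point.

-97 basis points

Approximate: r ≈ 10.930% − 17.450% = -6.5200%
Exact: (1 + 0.1093)/(1 + 0.1745) − 1 = -5.5513%
Error = -6.5200% − (-5.5513%) = -0.9687% → -97 basis points.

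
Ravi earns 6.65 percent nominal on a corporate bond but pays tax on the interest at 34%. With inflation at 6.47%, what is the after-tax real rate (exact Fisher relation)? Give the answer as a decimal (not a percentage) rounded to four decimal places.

After-tax nominal return = 6.65% × (1 − 0.34) = 4.3890%.
1 + r = 1.04389 / 1.06470 = 0.980455
After-tax real rate = 0.980455 − 1 → -0.0195.

-0.0195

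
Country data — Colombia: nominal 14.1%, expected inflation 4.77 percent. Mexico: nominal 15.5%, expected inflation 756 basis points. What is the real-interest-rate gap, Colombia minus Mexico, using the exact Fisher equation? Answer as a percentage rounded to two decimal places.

Colombia: (1 + 0.1410)/(1 + 0.0477) − 1 = 8.9052%
Mexico: (1 + 0.1550)/(1 + 0.0756) − 1 = 7.3819%
Differential = 8.9052% − 7.3819% = 1.5233% → 1.52%.

1.52%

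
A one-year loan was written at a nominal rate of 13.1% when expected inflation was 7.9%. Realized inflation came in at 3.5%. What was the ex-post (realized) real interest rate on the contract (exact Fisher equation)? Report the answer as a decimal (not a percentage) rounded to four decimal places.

0.0928

Ex-post: (1 + 0.1310)/(1 + 0.0350) − 1 = 9.2754%
So the realized real rate is 0.0928.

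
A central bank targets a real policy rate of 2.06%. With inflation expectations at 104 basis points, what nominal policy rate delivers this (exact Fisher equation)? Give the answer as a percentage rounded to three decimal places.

(1 + i) = (1 + r)(1 + π) = 1.02060 × 1.01040 = 1.03121424
i = 1.03121424 − 1, so the required nominal rate is 3.121%.

3.121%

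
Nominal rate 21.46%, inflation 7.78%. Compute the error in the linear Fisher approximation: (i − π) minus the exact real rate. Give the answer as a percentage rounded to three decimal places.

Approximate: r ≈ 21.460% − 7.780% = 13.6800%
Exact: (1 + 0.2146)/(1 + 0.0778) − 1 = 12.69252%
Error = 13.6800% − 12.69252% = 0.98748% → 0.987%.

0.987%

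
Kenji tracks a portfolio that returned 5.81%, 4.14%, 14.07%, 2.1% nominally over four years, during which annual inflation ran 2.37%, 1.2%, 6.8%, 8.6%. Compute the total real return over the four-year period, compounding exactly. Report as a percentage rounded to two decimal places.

Compound the nominal returns: 1.0581 × 1.0414 × 1.1407 × 1.0210 = 1.283339.
Compound inflation: 1.0237 × 1.0120 × 1.0680 × 1.0860 = 1.201584.
Deflate: 1.283339 / 1.201584 = 1.068039.
Total real return = 1.068039 − 1 → 6.80%.

6.80%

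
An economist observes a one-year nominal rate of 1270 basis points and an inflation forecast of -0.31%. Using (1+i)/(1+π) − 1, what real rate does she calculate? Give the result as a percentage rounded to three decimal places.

13.050%

1 + r = 1.12700 / 0.99690 = 1.1305046
r = 1.1305046 − 1 = 13.05046%, i.e. 13.050%.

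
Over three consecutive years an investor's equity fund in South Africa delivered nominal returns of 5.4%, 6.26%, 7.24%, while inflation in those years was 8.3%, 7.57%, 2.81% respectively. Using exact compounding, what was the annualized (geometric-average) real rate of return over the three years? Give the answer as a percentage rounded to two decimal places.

Nominal growth factor = 1.0540 × 1.0626 × 1.0724 = 1.20106698
Price-level growth factor = 1.0830 × 1.0757 × 1.0281 = 1.19771913
Real growth factor = 1.20106698 / 1.19771913 = 1.00279519
Annualized real rate = 1.00279519^(1/3) − 1 = 0.0931% → 0.09%.

0.09%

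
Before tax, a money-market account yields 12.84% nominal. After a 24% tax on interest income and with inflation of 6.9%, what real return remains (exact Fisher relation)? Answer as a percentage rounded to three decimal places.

After-tax nominal return = 12.84% × (1 − 0.24) = 9.7584%.
1 + r = 1.097584 / 1.06900 = 1.026739
After-tax real rate = 1.026739 − 1 → 2.674%.

2.674%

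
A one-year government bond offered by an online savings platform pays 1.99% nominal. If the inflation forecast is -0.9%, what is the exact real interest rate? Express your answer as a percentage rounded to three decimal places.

2.916%

By the Fisher identity, 1 + r = (1 + i)/(1 + π).
1 + r = 1.01990 / 0.99100 = 1.029162
r = 1.029162 − 1 = 2.9162%, i.e. 2.916%.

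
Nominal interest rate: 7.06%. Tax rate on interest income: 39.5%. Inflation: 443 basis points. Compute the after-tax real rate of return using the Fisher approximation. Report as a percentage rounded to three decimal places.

After-tax nominal return = 7.06% × (1 − 0.395) = 4.2713%.
r ≈ 4.2713% − 4.43% → -0.159%.

-0.159%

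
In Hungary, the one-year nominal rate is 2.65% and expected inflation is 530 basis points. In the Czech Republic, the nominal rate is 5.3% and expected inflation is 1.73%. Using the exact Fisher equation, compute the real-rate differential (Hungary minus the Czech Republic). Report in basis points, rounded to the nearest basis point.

-603 basis points

Hungary: (1 + 0.0265)/(1 + 0.0530) − 1 = -2.5166%
The Czech Republic: (1 + 0.0530)/(1 + 0.0173) − 1 = 3.5093%
Differential = -2.5166% − 3.5093% = -6.0259% → -603 basis points.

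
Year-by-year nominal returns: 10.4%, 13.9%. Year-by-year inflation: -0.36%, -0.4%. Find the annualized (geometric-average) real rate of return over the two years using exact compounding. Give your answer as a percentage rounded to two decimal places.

Compound the nominal returns: 1.1040 × 1.1390 = 1.25745600.
Compound inflation: 0.9964 × 0.9960 = 0.99241440.
Deflate: 1.25745600 / 0.99241440 = 1.26706747.
Annualized real rate = 1.26706747^(1/2) − 1 = 12.5641% → 12.56%.

12.56%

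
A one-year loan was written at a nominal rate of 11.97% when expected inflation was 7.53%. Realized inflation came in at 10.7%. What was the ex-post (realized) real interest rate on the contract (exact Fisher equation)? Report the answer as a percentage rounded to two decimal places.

1.15%

Ex-post: (1 + 0.1197)/(1 + 0.1070) − 1 = 1.1472%
So the realized real rate is 1.15%.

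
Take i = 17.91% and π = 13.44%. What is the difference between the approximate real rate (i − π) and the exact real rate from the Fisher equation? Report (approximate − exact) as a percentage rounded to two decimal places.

0.53%

Approximate: r ≈ 17.910% − 13.440% = 4.4700%
Exact: (1 + 0.1791)/(1 + 0.1344) − 1 = 3.9404%
Error = 4.4700% − 3.9404% = 0.5296% → 0.53%.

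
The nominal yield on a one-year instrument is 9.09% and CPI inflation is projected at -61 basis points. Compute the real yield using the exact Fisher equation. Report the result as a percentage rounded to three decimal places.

1 + r = 1.09090 / 0.99390 = 1.0975953
r = 1.0975953 − 1 = 9.75953%, i.e. 9.760%.

9.760%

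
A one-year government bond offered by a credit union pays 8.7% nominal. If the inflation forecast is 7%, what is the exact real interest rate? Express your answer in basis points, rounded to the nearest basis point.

159 basis points

1 + r = 1.08700 / 1.07000 = 1.015888
r = 1.015888 − 1 = 1.5888%, i.e. 159 basis points.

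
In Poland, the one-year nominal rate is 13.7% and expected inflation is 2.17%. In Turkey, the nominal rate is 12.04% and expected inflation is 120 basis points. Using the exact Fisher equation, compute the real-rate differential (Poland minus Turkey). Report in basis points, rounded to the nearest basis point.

57 basis points

Poland: (1 + 0.1370)/(1 + 0.0217) − 1 = 11.2851%
Turkey: (1 + 0.1204)/(1 + 0.0120) − 1 = 10.7115%
Differential = 11.2851% − 10.7115% = 0.5737% → 57 basis points.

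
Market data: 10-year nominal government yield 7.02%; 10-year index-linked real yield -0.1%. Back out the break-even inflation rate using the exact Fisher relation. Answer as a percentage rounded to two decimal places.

(1 + π) = (1 + i)/(1 + r) = 1.07020 / 0.99900 = 1.071271
Break-even inflation = 1.071271 − 1 → 7.13%.

7.13%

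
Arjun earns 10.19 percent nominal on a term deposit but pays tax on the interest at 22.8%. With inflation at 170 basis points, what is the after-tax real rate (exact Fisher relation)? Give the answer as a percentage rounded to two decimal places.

After-tax nominal return = 10.19% × (1 − 0.228) = 7.86668%.
1 + r = 1.0786668 / 1.01700 = 1.060636
After-tax real rate = 1.060636 − 1 → 6.06%.

6.06%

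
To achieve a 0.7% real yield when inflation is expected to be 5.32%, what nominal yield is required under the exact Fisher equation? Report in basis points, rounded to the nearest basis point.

606 basis points

(1 + i) = (1 + r)(1 + π) = 1.00700 × 1.05320 = 1.0605724
i = 1.0605724 − 1, so the required nominal rate is 606 basis points.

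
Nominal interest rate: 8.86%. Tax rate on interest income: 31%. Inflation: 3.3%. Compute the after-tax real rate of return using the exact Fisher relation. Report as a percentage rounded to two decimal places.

After-tax nominal return = 8.86% × (1 − 0.31) = 6.1134%.
1 + r = 1.061134 / 1.03300 = 1.027235
After-tax real rate = 1.027235 − 1 → 2.72%.

2.72%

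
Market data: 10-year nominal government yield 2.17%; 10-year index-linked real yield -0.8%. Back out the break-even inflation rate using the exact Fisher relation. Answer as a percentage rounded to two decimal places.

2.99%

(1 + π) = (1 + i)/(1 + r) = 1.02170 / 0.99200 = 1.029940
Break-even inflation = 1.029940 − 1 → 2.99%.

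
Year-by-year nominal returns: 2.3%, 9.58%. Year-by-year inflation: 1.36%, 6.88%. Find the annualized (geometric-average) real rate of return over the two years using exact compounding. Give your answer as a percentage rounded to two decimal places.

Nominal growth factor = 1.0230 × 1.0958 = 1.12100340
Price-level growth factor = 1.0136 × 1.0688 = 1.08333568
Real growth factor = 1.12100340 / 1.08333568 = 1.03477013
Annualized real rate = 1.03477013^(1/2) − 1 = 1.7237% → 1.72%.

1.72%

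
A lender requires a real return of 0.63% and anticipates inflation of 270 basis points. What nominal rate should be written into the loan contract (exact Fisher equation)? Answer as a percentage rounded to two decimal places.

(1 + i) = (1 + r)(1 + π) = 1.00630 × 1.02700 = 1.0334701
i = 1.0334701 − 1, so the required nominal rate is 3.35%.

3.35%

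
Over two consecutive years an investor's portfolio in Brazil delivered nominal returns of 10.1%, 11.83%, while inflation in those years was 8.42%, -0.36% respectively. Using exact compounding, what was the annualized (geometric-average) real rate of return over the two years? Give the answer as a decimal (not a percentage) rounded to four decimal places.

Nominal growth factor = 1.1010 × 1.1183 = 1.23124830
Price-level growth factor = 1.0842 × 0.9964 = 1.08029688
Real growth factor = 1.23124830 / 1.08029688 = 1.13973142
Annualized real rate = 1.13973142^(1/2) − 1 = 6.7582% → 0.0676.

0.0676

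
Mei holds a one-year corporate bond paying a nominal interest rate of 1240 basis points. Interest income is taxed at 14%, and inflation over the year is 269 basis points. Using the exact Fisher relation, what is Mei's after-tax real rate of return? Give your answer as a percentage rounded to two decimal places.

7.77%

After-tax nominal return = 12.4% × (1 − 0.14) = 10.6640%.
1 + r = 1.10664 / 1.02690 = 1.077651
After-tax real rate = 1.077651 − 1 → 7.77%.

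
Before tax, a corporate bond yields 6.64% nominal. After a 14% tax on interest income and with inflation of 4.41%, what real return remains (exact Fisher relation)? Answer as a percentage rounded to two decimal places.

After-tax nominal return = 6.64% × (1 − 0.14) = 5.7104%.
1 + r = 1.057104 / 1.04410 = 1.012455
After-tax real rate = 1.012455 − 1 → 1.25%.

1.25%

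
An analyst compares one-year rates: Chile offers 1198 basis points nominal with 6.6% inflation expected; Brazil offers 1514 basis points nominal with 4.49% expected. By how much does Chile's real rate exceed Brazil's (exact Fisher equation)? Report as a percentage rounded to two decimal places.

-5.15%

Chile: (1 + 0.1198)/(1 + 0.0660) − 1 = 5.0469%
Brazil: (1 + 0.1514)/(1 + 0.0449) − 1 = 10.1924%
Differential = 5.0469% − 10.1924% = -5.1455% → -5.15%.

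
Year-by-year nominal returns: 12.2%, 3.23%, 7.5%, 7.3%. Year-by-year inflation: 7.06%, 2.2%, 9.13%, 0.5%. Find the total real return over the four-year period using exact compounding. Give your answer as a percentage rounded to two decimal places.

11.33%

Nominal growth factor = 1.1220 × 1.0323 × 1.0750 × 1.0730 = 1.336002
Price-level growth factor = 1.0706 × 1.0220 × 1.0913 × 1.0050 = 1.200020
Real growth factor = 1.336002 / 1.200020 = 1.113316
Total real return = 1.113316 − 1 → 11.33%.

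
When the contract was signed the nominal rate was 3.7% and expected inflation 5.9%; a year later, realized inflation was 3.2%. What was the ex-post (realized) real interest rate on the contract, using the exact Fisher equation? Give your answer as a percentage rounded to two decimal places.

Ex-post: (1 + 0.0370)/(1 + 0.0320) − 1 = 0.4845%
So the realized real rate is 0.48%.

0.48%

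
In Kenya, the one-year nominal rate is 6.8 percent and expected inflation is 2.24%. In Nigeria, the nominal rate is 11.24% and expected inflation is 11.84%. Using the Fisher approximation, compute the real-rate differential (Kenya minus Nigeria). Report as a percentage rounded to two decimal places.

5.16%

Kenya: 6.8% − 2.24% = 4.560%
Nigeria: 11.24% − 11.84% = -0.600%
Differential = 5.160% → 5.16%.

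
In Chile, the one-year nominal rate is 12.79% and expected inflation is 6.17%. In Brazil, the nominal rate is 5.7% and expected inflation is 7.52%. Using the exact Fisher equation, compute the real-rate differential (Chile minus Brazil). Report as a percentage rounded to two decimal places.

7.93%

Chile: (1 + 0.1279)/(1 + 0.0617) − 1 = 6.2353%
Brazil: (1 + 0.0570)/(1 + 0.0752) − 1 = -1.6927%
Differential = 6.2353% − (-1.6927%) = 7.9280% → 7.93%.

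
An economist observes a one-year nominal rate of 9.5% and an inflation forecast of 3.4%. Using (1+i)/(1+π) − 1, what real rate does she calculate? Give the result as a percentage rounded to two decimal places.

By the Fisher relation, 1 + r = (1 + i)/(1 + π).
1 + r = 1.09500 / 1.03400 = 1.058994
r = 1.058994 − 1 = 5.8994%, i.e. 5.90%.

5.90%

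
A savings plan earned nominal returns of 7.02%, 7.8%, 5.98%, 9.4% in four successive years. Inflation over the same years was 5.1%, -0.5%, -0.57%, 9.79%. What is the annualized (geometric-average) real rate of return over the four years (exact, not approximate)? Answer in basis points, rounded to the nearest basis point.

404 basis points

Nominal growth factor = 1.0702 × 1.0780 × 1.0598 × 1.0940 = 1.33759595
Price-level growth factor = 1.0510 × 0.9950 × 0.9943 × 1.0979 = 1.14157913
Real growth factor = 1.33759595 / 1.14157913 = 1.17170673
Annualized real rate = 1.17170673^(1/4) − 1 = 4.0411% → 404 basis points.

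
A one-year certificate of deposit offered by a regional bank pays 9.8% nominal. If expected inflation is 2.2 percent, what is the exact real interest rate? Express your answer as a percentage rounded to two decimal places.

7.44%

By the Fisher identity, 1 + r = (1 + i)/(1 + π).
1 + r = 1.09800 / 1.02200 = 1.074364
r = 1.074364 − 1 = 7.4364%, i.e. 7.44%.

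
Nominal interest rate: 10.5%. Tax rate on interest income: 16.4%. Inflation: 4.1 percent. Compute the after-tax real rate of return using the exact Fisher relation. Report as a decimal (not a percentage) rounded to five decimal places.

After-tax nominal return = 10.5% × (1 − 0.164) = 8.7780%.
1 + r = 1.08778 / 1.04100 = 1.044938
After-tax real rate = 1.044938 − 1 → 0.04494.

0.04494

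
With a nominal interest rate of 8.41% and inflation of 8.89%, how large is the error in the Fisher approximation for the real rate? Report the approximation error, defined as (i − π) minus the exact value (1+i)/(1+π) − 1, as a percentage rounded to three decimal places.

-0.039%

Approximate: r ≈ 8.410% − 8.890% = -0.4800%
Exact: (1 + 0.0841)/(1 + 0.0889) − 1 = -0.4408%
Error = -0.4800% − (-0.4408%) = -0.0392% → -0.039%.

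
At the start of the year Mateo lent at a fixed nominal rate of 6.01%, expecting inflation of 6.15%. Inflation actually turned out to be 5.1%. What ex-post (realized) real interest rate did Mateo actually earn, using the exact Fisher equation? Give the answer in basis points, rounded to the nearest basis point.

87 basis points

Ex-post: (1 + 0.0601)/(1 + 0.0510) − 1 = 0.8658%
So the realized real rate is 87 basis points.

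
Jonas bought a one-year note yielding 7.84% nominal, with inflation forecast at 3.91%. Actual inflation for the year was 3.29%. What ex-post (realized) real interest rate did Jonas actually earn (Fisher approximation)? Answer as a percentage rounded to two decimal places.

Ex-post: 7.84% − 3.29% = 4.550%
So the realized real rate is 4.55%.

4.55%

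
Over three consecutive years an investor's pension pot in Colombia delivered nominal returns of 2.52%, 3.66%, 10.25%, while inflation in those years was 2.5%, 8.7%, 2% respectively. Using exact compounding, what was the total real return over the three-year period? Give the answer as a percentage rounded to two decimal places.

3.10%

Nominal growth factor = 1.0252 × 1.0366 × 1.1025 = 1.171651
Price-level growth factor = 1.0250 × 1.0870 × 1.0200 = 1.136459
Real growth factor = 1.171651 / 1.136459 = 1.030967
Total real return = 1.030967 − 1 → 3.10%.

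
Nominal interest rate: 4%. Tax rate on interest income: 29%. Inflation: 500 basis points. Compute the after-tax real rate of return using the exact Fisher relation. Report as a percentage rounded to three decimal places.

-2.057%

After-tax nominal return = 4% × (1 − 0.29) = 2.8400%.
1 + r = 1.02840 / 1.05000 = 0.979429
After-tax real rate = 0.979429 − 1 → -2.057%.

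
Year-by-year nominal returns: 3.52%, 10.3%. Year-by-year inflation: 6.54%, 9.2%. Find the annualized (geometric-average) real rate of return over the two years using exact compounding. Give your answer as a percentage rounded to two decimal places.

Compound the nominal returns: 1.0352 × 1.1030 = 1.14182560.
Compound inflation: 1.0654 × 1.0920 = 1.16341680.
Deflate: 1.14182560 / 1.16341680 = 0.98144156.
Annualized real rate = 0.98144156^(1/2) − 1 = -0.9323% → -0.93%.

-0.93%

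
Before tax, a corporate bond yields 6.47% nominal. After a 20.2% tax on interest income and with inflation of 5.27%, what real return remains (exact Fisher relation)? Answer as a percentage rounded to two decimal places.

-0.10%

After-tax nominal return = 6.47% × (1 − 0.202) = 5.16306%.
1 + r = 1.0516306 / 1.05270 = 0.998984
After-tax real rate = 0.998984 − 1 → -0.10%.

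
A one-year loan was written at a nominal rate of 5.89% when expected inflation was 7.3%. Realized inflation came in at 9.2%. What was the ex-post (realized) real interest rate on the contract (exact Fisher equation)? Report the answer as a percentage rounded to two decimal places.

Ex-post: (1 + 0.0589)/(1 + 0.0920) − 1 = -3.0311%
So the realized real rate is -3.03%.

-3.03%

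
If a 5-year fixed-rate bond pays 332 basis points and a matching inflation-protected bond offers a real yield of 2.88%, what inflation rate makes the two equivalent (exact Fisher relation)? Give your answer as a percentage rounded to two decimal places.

0.43%

(1 + π) = (1 + i)/(1 + r) = 1.03320 / 1.02880 = 1.004277
Break-even inflation = 1.004277 − 1 → 0.43%.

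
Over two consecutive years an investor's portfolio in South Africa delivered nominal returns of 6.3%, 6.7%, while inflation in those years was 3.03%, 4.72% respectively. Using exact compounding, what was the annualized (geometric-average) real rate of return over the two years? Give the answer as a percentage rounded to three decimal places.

Compound the nominal returns: 1.0630 × 1.0670 = 1.13422100.
Compound inflation: 1.0303 × 1.0472 = 1.07893016.
Deflate: 1.13422100 / 1.07893016 = 1.05124599.
Annualized real rate = 1.05124599^(1/2) − 1 = 2.5303% → 2.530%.

2.530%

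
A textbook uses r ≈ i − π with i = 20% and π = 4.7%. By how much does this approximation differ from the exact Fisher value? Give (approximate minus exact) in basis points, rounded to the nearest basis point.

Approximate: r ≈ 20.000% − 4.700% = 15.3000%
Exact: (1 + 0.2000)/(1 + 0.0470) − 1 = 14.6132%
Error = 15.3000% − 14.6132% = 0.6868% → 69 basis points.

69 basis points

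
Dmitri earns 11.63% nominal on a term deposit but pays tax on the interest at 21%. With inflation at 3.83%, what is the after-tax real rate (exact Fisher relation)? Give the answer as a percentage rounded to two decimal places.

After-tax nominal return = 11.63% × (1 − 0.21) = 9.1877%.
1 + r = 1.091877 / 1.03830 = 1.051601
After-tax real rate = 1.051601 − 1 → 5.16%.

5.16%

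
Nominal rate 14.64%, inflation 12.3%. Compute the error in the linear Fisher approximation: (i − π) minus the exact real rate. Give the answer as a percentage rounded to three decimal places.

0.256%

Approximate: r ≈ 14.640% − 12.300% = 2.3400%
Exact: (1 + 0.1464)/(1 + 0.1230) − 1 = 2.0837%
Error = 2.3400% − 2.0837% = 0.2563% → 0.256%.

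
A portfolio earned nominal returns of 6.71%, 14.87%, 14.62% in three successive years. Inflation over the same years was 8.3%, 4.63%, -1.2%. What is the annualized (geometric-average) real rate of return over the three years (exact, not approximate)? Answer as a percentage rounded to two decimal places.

7.86%

Compound the nominal returns: 1.0671 × 1.1487 × 1.1462 = 1.40498648.
Compound inflation: 1.0830 × 1.0463 × 0.9880 = 1.11954519.
Deflate: 1.40498648 / 1.11954519 = 1.25496183.
Annualized real rate = 1.25496183^(1/3) − 1 = 7.8641% → 7.86%.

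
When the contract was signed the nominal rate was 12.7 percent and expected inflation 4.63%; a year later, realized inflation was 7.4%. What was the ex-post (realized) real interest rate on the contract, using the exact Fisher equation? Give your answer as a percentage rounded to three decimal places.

Ex-post: (1 + 0.1270)/(1 + 0.0740) − 1 = 4.9348%
So the realized real rate is 4.935%.

4.935%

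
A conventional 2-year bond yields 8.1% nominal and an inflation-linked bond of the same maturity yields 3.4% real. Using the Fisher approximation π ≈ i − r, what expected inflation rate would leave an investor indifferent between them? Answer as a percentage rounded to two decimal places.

4.70%

π ≈ i − r = 8.1% − 3.4% → 4.70%.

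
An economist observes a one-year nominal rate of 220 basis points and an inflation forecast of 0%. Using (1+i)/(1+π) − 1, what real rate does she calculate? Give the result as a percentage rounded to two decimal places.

2.20%

By the Fisher relation, 1 + r = (1 + i)/(1 + π).
1 + r = 1.02200 / 1.00000 = 1.022000
r = 1.022000 − 1 = 2.2000%, i.e. 2.20%.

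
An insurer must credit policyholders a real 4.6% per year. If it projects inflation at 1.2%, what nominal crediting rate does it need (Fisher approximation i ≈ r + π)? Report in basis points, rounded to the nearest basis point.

580 basis points

i ≈ r + π = 4.6% + 1.2% = 580 basis points.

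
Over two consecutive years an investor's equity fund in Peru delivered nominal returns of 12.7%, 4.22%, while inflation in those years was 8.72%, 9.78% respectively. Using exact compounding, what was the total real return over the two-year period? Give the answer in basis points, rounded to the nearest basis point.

Compound the nominal returns: 1.1270 × 1.0422 = 1.174559.
Compound inflation: 1.0872 × 1.0978 = 1.193528.
Deflate: 1.174559 / 1.193528 = 0.984107.
Total real return = 0.984107 − 1 → -159 basis points.

-159 basis points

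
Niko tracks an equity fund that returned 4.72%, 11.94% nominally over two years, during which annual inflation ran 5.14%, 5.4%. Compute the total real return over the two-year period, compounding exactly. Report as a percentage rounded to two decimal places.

Compound the nominal returns: 1.0472 × 1.1194 = 1.172236.
Compound inflation: 1.0514 × 1.0540 = 1.108176.
Deflate: 1.172236 / 1.108176 = 1.057807.
Total real return = 1.057807 − 1 → 5.78%.

5.78%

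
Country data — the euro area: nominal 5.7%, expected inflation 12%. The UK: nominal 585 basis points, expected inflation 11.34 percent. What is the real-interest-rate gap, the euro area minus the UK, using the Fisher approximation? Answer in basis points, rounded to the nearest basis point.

The euro area: 5.7% − 12% = -6.300%
The UK: 5.85% − 11.34% = -5.490%
Differential = -0.810% → -81 basis points.

-81 basis points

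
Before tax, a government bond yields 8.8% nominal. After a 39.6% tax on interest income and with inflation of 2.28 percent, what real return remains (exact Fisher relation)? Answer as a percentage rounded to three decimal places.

After-tax nominal return = 8.8% × (1 − 0.396) = 5.3152%.
1 + r = 1.053152 / 1.02280 = 1.0296754
After-tax real rate = 1.0296754 − 1 → 2.968%.

2.968%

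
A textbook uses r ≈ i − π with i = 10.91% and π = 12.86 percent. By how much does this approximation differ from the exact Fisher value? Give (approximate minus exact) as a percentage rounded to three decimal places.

-0.222%

Approximate: r ≈ 10.910% − 12.860% = -1.9500%
Exact: (1 + 0.1091)/(1 + 0.1286) − 1 = -1.7278%
Error = -1.9500% − (-1.7278%) = -0.2222% → -0.222%.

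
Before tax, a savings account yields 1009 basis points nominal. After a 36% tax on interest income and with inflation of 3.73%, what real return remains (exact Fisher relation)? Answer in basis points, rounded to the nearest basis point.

263 basis points

After-tax nominal return = 10.09% × (1 − 0.36) = 6.4576%.
1 + r = 1.064576 / 1.03730 = 1.026295
After-tax real rate = 1.026295 − 1 → 263 basis points.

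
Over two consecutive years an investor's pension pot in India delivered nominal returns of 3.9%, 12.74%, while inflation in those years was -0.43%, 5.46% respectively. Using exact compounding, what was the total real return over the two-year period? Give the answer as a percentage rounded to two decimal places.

Compound the nominal returns: 1.0390 × 1.1274 = 1.171369.
Compound inflation: 0.9957 × 1.0546 = 1.050065.
Deflate: 1.171369 / 1.050065 = 1.115520.
Total real return = 1.115520 − 1 → 11.55%.

11.55%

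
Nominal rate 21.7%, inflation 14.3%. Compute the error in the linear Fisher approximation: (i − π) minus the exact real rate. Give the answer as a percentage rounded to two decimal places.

0.93%

Approximate: r ≈ 21.700% − 14.300% = 7.4000%
Exact: (1 + 0.2170)/(1 + 0.1430) − 1 = 6.4742%
Error = 7.4000% − 6.4742% = 0.9258% → 0.93%.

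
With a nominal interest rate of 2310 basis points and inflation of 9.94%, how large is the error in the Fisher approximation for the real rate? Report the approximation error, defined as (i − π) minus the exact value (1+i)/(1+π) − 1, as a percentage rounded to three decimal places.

Approximate: r ≈ 23.100% − 9.940% = 13.1600%
Exact: (1 + 0.2310)/(1 + 0.0994) − 1 = 11.9702%
Error = 13.1600% − 11.9702% = 1.1898% → 1.190%.

1.190%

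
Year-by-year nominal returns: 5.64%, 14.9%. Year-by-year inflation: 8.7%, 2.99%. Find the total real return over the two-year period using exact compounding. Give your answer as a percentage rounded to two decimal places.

8.42%

Nominal growth factor = 1.0564 × 1.1490 = 1.213804
Price-level growth factor = 1.0870 × 1.0299 = 1.119501
Real growth factor = 1.213804 / 1.119501 = 1.084236
Total real return = 1.084236 − 1 → 8.42%.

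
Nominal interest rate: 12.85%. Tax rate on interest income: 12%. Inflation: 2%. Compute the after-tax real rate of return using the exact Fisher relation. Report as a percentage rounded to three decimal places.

9.125%

After-tax nominal return = 12.85% × (1 − 0.12) = 11.3080%.
1 + r = 1.11308 / 1.02000 = 1.0912549
After-tax real rate = 1.0912549 − 1 → 9.125%.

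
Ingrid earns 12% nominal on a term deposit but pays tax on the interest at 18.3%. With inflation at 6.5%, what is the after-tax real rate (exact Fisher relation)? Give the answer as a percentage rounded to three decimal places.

3.102%

After-tax nominal return = 12% × (1 − 0.183) = 9.8040%.
1 + r = 1.09804 / 1.06500 = 1.031023
After-tax real rate = 1.031023 − 1 → 3.102%.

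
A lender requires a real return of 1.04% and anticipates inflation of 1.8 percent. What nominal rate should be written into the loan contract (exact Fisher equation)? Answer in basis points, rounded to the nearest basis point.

(1 + i) = (1 + r)(1 + π) = 1.01040 × 1.01800 = 1.0285872
i = 1.0285872 − 1, so the required nominal rate is 286 basis points.

286 basis points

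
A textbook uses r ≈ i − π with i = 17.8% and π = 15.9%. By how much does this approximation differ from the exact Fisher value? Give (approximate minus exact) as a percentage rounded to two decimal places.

Approximate: r ≈ 17.800% − 15.900% = 1.9000%
Exact: (1 + 0.1780)/(1 + 0.1590) − 1 = 1.6393%
Error = 1.9000% − 1.6393% = 0.2607% → 0.26%.

0.26%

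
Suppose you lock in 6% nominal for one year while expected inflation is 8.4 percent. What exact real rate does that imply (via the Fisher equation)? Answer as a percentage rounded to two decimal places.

By the Fisher equation, 1 + r = (1 + i)/(1 + π).
1 + r = 1.06000 / 1.08400 = 0.977860
r = 0.977860 − 1 = -2.2140%, i.e. -2.21%.

-2.21%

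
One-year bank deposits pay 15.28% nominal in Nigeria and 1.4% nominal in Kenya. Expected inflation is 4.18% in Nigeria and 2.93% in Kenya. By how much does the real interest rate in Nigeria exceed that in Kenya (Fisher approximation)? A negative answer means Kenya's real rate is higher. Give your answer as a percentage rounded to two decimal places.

12.63%

Nigeria: 15.28% − 4.18% = 11.100%
Kenya: 1.4% − 2.93% = -1.530%
Differential = 12.630% → 12.63%.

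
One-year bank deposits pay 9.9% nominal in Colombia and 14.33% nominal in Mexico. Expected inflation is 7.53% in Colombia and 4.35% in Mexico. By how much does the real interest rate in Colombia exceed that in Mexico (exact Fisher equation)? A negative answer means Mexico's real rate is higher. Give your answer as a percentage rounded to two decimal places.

Colombia: (1 + 0.0990)/(1 + 0.0753) − 1 = 2.2040%
Mexico: (1 + 0.1433)/(1 + 0.0435) − 1 = 9.5640%
Differential = 2.2040% − 9.5640% = -7.3599% → -7.36%.

-7.36%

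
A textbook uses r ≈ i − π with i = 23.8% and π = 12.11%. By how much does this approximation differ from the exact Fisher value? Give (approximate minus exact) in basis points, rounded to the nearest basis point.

126 basis points

Approximate: r ≈ 23.800% − 12.110% = 11.6900%
Exact: (1 + 0.2380)/(1 + 0.1211) − 1 = 10.4273%
Error = 11.6900% − 10.4273% = 1.2627% → 126 basis points.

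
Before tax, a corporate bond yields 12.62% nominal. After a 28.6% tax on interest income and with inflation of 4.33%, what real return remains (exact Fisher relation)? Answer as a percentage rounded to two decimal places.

After-tax nominal return = 12.62% × (1 − 0.286) = 9.01068%.
1 + r = 1.0901068 / 1.04330 = 1.044864
After-tax real rate = 1.044864 − 1 → 4.49%.

4.49%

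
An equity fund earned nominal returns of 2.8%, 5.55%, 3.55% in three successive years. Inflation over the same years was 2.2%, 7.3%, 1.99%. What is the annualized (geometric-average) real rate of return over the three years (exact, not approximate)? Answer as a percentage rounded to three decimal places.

0.153%

Compound the nominal returns: 1.0280 × 1.0555 × 1.0355 = 1.12357342.
Compound inflation: 1.0220 × 1.0730 × 1.0199 = 1.11842846.
Deflate: 1.12357342 / 1.11842846 = 1.00460017.
Annualized real rate = 1.00460017^(1/3) − 1 = 0.1531% → 0.153%.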